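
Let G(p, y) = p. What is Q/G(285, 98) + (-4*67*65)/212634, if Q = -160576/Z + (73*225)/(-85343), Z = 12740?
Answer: -26783357118401/211183658039025 ≈ -0.12682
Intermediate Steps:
Q = -267563309/20909035 (Q = -160576/12740 + (73*225)/(-85343) = -160576*1/12740 + 16425*(-1/85343) = -3088/245 - 16425/85343 = -267563309/20909035 ≈ -12.797)
Q/G(285, 98) + (-4*67*65)/212634 = -267563309/20909035/285 + (-4*67*65)/212634 = -267563309/20909035*1/285 - 268*65*(1/212634) = -267563309/5959074975 - 17420*1/212634 = -267563309/5959074975 - 8710/106317 = -26783357118401/211183658039025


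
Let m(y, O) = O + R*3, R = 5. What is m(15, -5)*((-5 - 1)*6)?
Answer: -360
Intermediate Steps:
m(y, O) = 15 + O (m(y, O) = O + 5*3 = O + 15 = 15 + O)
m(15, -5)*((-5 - 1)*6) = (15 - 5)*((-5 - 1)*6) = 10*(-6*6) = 10*(-36) = -360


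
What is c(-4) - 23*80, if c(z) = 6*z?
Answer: -1864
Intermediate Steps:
c(-4) - 23*80 = 6*(-4) - 23*80 = -24 - 1840 = -1864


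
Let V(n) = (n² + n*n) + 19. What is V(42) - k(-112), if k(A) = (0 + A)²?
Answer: -8997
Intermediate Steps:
V(n) = 19 + 2*n² (V(n) = (n² + n²) + 19 = 2*n² + 19 = 19 + 2*n²)
k(A) = A²
V(42) - k(-112) = (19 + 2*42²) - 1*(-112)² = (19 + 2*1764) - 1*12544 = (19 + 3528) - 12544 = 3547 - 12544 = -8997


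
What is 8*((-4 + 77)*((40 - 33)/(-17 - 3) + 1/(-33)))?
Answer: -36646/165 ≈ -222.10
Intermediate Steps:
8*((-4 + 77)*((40 - 33)/(-17 - 3) + 1/(-33))) = 8*(73*(7/(-20) - 1/33)) = 8*(73*(7*(-1/20) - 1/33)) = 8*(73*(-7/20 - 1/33)) = 8*(73*(-251/660)) = 8*(-18323/660) = -36646/165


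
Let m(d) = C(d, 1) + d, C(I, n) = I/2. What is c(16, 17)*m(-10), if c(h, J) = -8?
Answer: 120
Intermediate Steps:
C(I, n) = I/2 (C(I, n) = I*(½) = I/2)
m(d) = 3*d/2 (m(d) = d/2 + d = 3*d/2)
c(16, 17)*m(-10) = -12*(-10) = -8*(-15) = 120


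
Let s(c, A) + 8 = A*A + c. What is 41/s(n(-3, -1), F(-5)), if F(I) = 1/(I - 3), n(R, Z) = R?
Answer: -2624/703 ≈ -3.7326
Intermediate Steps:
F(I) = 1/(-3 + I)
s(c, A) = -8 + c + A² (s(c, A) = -8 + (A*A + c) = -8 + (A² + c) = -8 + (c + A²) = -8 + c + A²)
41/s(n(-3, -1), F(-5)) = 41/(-8 - 3 + (1/(-3 - 5))²) = 41/(-8 - 3 + (1/(-8))²) = 41/(-8 - 3 + (-⅛)²) = 41/(-8 - 3 + 1/64) = 41/(-703/64) = -64/703*41 = -2624/703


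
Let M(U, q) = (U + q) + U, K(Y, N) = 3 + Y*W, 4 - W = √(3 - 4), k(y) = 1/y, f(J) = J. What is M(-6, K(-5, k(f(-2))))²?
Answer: 816 - 290*I ≈ 816.0 - 290.0*I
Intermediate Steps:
W = 4 - I (W = 4 - √(3 - 4) = 4 - √(-1) = 4 - I ≈ 4.0 - 1.0*I)
K(Y, N) = 3 + Y*(4 - I)
M(U, q) = q + 2*U
M(-6, K(-5, k(f(-2))))² = ((3 - 5*(4 - I)) + 2*(-6))² = ((3 + (-20 + 5*I)) - 12)² = ((-17 + 5*I) - 12)² = (-29 + 5*I)²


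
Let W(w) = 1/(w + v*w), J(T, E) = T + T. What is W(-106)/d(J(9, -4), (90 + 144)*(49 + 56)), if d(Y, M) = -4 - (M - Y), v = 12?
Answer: 1/33838168 ≈ 2.9552e-8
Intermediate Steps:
J(T, E) = 2*T
d(Y, M) = -4 + Y - M (d(Y, M) = -4 + (Y - M) = -4 + Y - M)
W(w) = 1/(13*w) (W(w) = 1/(w + 12*w) = 1/(13*w))
W(-106)/d(J(9, -4), (90 + 144)*(49 + 56)) = ((1/13)/(-106))/(-4 + 2*9 - (90 + 144)*(49 + 56)) = ((1/13)*(-1/106))/(-4 + 18 - 234*105) = -1/(1378*(-4 + 18 - 1*24570)) = -1/(1378*(-4 + 18 - 24570)) = -1/1378/(-24556) = -1/1378*(-1/24556) = 1/33838168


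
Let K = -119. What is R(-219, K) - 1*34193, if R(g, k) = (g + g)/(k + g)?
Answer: -5778398/169 ≈ -34192.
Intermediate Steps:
R(g, k) = 2*g/(g + k) (R(g, k) = (2*g)/(g + k) = 2*g/(g + k))
R(-219, K) - 1*34193 = 2*(-219)/(-219 - 119) - 1*34193 = 2*(-219)/(-338) - 34193 = 2*(-219)*(-1/338) - 34193 = 219/169 - 34193 = -5778398/169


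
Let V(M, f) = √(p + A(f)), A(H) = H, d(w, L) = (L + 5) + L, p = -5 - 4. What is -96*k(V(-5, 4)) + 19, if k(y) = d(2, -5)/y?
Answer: 19 - 96*I*√5 ≈ 19.0 - 214.66*I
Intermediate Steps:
p = -9
d(w, L) = 5 + 2*L (d(w, L) = (5 + L) + L = 5 + 2*L)
V(M, f) = √(-9 + f)
k(y) = -5/y (k(y) = (5 + 2*(-5))/y = (5 - 10)/y = -5/y)
-96*k(V(-5, 4)) + 19 = -(-480)/(√(-9 + 4)) + 19 = -(-480)/(√(-5)) + 19 = -(-480)/(I*√5) + 19 = -(-480)*(-I*√5/5) + 19 = -96*I*√5 + 19 = 19 - 96*I*√5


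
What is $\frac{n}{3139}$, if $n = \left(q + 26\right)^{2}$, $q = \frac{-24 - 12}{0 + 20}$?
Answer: $\frac{14641}{78475} \approx 0.18657$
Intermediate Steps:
$q = - \frac{9}{5}$ ($q = - \frac{36}{20} = \left(-36\right) \frac{1}{20} = - \frac{9}{5} \approx -1.8$)
$n = \frac{14641}{25}$ ($n = \left(- \frac{9}{5} + 26\right)^{2} = \left(\frac{121}{5}\right)^{2} = \frac{14641}{25} \approx 585.64$)
$\frac{n}{3139} = \frac{14641}{25 \cdot 3139} = \frac{14641}{25} \cdot \frac{1}{3139} = \frac{14641}{78475}$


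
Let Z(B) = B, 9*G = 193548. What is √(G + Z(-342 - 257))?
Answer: √188157/3 ≈ 144.59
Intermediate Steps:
G = 64516/3 (G = (⅑)*193548 = 64516/3 ≈ 21505.)
√(G + Z(-342 - 257)) = √(64516/3 + (-342 - 257)) = √(64516/3 - 599) = √(62719/3) = √188157/3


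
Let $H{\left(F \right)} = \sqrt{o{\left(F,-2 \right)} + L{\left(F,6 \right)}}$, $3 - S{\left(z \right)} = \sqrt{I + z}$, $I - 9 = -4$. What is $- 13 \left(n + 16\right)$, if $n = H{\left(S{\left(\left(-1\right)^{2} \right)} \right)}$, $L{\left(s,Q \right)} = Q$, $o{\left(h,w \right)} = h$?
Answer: $-208 - 13 \sqrt{9 - \sqrt{6}} \approx -241.27$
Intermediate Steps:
$I = 5$ ($I = 9 - 4 = 5$)
$S{\left(z \right)} = 3 - \sqrt{5 + z}$
$H{\left(F \right)} = \sqrt{6 + F}$ ($H{\left(F \right)} = \sqrt{F + 6} = \sqrt{6 + F}$)
$n = \sqrt{9 - \sqrt{6}}$ ($n = \sqrt{6 + \left(3 - \sqrt{5 + \left(-1\right)^{2}}\right)} = \sqrt{6 + \left(3 - \sqrt{5 + 1}\right)} = \sqrt{6 + \left(3 - \sqrt{6}\right)} = \sqrt{9 - \sqrt{6}} \approx 2.5594$)
$- 13 \left(n + 16\right) = - 13 \left(\sqrt{9 - \sqrt{6}} + 16\right) = - 13 \left(16 + \sqrt{9 - \sqrt{6}}\right) = -208 - 13 \sqrt{9 - \sqrt{6}}$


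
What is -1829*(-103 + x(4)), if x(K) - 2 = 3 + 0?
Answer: 179242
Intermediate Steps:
x(K) = 5 (x(K) = 2 + (3 + 0) = 2 + 3 = 5)
-1829*(-103 + x(4)) = -1829*(-103 + 5) = -1829*(-98) = 179242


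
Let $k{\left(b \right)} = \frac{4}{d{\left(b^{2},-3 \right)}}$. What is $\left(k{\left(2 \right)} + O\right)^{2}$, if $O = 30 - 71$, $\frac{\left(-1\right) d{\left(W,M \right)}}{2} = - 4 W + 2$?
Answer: $\frac{81796}{49} \approx 1669.3$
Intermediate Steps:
$d{\left(W,M \right)} = -4 + 8 W$ ($d{\left(W,M \right)} = - 2 \left(- 4 W + 2\right) = - 2 \left(2 - 4 W\right) = -4 + 8 W$)
$O = -41$ ($O = 30 - 71 = -41$)
$k{\left(b \right)} = \frac{4}{-4 + 8 b^{2}}$
$\left(k{\left(2 \right)} + O\right)^{2} = \left(\frac{1}{-1 + 2 \cdot 2^{2}} - 41\right)^{2} = \left(\frac{1}{-1 + 2 \cdot 4} - 41\right)^{2} = \left(\frac{1}{-1 + 8} - 41\right)^{2} = \left(\frac{1}{7} - 41\right)^{2} = \left(- \frac{286}{7}\right)^{2} = \frac{81796}{49}$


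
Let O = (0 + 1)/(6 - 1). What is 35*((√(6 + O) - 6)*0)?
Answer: 0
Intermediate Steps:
O = ⅕ (O = 1/5 = 1*(⅕) = ⅕ ≈ 0.20000)
35*((√(6 + O) - 6)*0) = 35*((√(6 + ⅕) - 6)*0) = 35*((√(31/5) - 6)*0) = 35*((√155/5 - 6)*0) = 35*((-6 + √155/5)*0) = 35*0 = 0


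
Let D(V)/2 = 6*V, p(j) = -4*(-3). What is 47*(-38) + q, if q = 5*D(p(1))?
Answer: -1066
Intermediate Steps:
p(j) = 12
D(V) = 12*V (D(V) = 2*(6*V) = 12*V)
q = 720 (q = 5*(12*12) = 5*144 = 720)
47*(-38) + q = 47*(-38) + 720 = -1786 + 720 = -1066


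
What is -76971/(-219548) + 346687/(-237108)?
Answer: -7232999701/6507073398 ≈ -1.1116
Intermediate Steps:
-76971/(-219548) + 346687/(-237108) = -76971*(-1/219548) + 346687*(-1/237108) = 76971/219548 - 346687/237108 = -7232999701/6507073398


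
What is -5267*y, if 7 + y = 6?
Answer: 5267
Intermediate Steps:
y = -1 (y = -7 + 6 = -1)
-5267*y = -5267*(-1) = 5267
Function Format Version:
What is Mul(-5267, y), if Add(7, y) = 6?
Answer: 5267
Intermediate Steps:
y = -1 (y = Add(-7, 6) = -1)
Mul(-5267, y) = Mul(-5267, -1) = 5267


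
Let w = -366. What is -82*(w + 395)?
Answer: -2378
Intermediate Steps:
-82*(w + 395) = -82*(-366 + 395) = -82*29 = -2378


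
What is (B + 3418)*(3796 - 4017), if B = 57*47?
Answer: -1347437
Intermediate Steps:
B = 2679
(B + 3418)*(3796 - 4017) = (2679 + 3418)*(3796 - 4017) = 6097*(-221) = -1347437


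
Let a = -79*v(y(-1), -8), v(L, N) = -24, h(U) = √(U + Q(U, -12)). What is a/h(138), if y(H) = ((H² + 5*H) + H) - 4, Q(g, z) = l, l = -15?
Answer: 632*√123/41 ≈ 170.96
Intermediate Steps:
Q(g, z) = -15
y(H) = -4 + H² + 6*H (y(H) = (H² + 6*H) - 4 = -4 + H² + 6*H)
h(U) = √(-15 + U) (h(U) = √(U - 15) = √(-15 + U))
a = 1896 (a = -79*(-24) = 1896)
a/h(138) = 1896/(√(-15 + 138)) = 1896/(√123) = 1896*(√123/123) = 632*√123/41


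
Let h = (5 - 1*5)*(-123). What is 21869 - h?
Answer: 21869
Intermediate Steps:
h = 0 (h = (5 - 5)*(-123) = 0*(-123) = 0)
21869 - h = 21869 - 1*0 = 21869 + 0 = 21869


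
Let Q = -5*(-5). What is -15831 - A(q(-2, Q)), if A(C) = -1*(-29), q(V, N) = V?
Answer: -15860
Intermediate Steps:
Q = 25
A(C) = 29
-15831 - A(q(-2, Q)) = -15831 - 1*29 = -15831 - 29 = -15860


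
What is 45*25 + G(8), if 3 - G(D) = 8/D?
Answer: 1127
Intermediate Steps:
G(D) = 3 - 8/D
45*25 + G(8) = 45*25 + (3 - 8/8) = 1125 + (3 - 8*1/8) = 1125 + (3 - 1) = 1125 + 2 = 1127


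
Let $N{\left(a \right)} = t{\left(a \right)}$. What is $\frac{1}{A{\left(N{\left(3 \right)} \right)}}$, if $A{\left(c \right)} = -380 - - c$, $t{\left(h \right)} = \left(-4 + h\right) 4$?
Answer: $- \frac{1}{384} \approx -0.0026042$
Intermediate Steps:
$t{\left(h \right)} = -16 + 4 h$
$N{\left(a \right)} = -16 + 4 a$
$A{\left(c \right)} = -380 + c$
$\frac{1}{A{\left(N{\left(3 \right)} \right)}} = \frac{1}{-380 + \left(-16 + 4 \cdot 3\right)} = \frac{1}{-380 + \left(-16 + 12\right)} = \frac{1}{-380 - 4} = \frac{1}{-384} = - \frac{1}{384}$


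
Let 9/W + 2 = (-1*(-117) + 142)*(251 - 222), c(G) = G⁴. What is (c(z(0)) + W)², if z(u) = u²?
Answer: 9/6265009 ≈ 1.4366e-6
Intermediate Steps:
W = 3/2503 (W = 9/(-2 + (-1*(-117) + 142)*(251 - 222)) = 9/(-2 + (117 + 142)*29) = 9/(-2 + 259*29) = 9/(-2 + 7511) = 9/7509 = 9*(1/7509) = 3/2503 ≈ 0.0011986)
(c(z(0)) + W)² = ((0²)⁴ + 3/2503)² = (0⁴ + 3/2503)² = (0 + 3/2503)² = (3/2503)² = 9/6265009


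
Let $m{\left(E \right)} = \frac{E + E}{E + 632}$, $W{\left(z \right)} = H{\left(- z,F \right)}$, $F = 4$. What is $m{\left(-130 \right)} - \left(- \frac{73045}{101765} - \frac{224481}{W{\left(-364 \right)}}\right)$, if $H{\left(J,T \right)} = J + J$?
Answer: $\frac{1147527575475}{3719062984} \approx 308.55$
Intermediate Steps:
$H{\left(J,T \right)} = 2 J$
$W{\left(z \right)} = - 2 z$ ($W{\left(z \right)} = 2 \left(- z\right) = - 2 z$)
$m{\left(E \right)} = \frac{2 E}{632 + E}$
$m{\left(-130 \right)} - \left(- \frac{73045}{101765} - \frac{224481}{W{\left(-364 \right)}}\right) = 2 \left(-130\right) \frac{1}{632 - 130} - \left(- \frac{73045}{101765} - \frac{224481}{\left(-2\right) \left(-364\right)}\right) = 2 \left(-130\right) \frac{1}{502} - \left(\left(-73045\right) \frac{1}{101765} - \frac{224481}{728}\right) = 2 \left(-130\right) \frac{1}{502} - \left(- \frac{14609}{20353} - \frac{224481}{728}\right) = - \frac{130}{251} - \left(- \frac{14609}{20353} - \frac{224481}{728}\right) = - \frac{130}{251} - - \frac{4579497145}{14816984} = - \frac{130}{251} + \frac{4579497145}{14816984} = \frac{1147527575475}{3719062984}$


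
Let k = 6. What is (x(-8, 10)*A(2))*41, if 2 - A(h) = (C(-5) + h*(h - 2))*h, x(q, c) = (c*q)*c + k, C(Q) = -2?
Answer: -195324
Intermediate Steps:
x(q, c) = 6 + q*c² (x(q, c) = (c*q)*c + 6 = q*c² + 6 = 6 + q*c²)
A(h) = 2 - h*(-2 + h*(-2 + h)) (A(h) = 2 - (-2 + h*(h - 2))*h = 2 - (-2 + h*(-2 + h))*h = 2 - h*(-2 + h*(-2 + h)))
(x(-8, 10)*A(2))*41 = ((6 - 8*10²)*(2 - 1*2³ + 2*2 + 2*2²))*41 = ((6 - 8*100)*(2 - 1*8 + 4 + 2*4))*41 = ((6 - 800)*(2 - 8 + 4 + 8))*41 = -794*6*41 = -4764*41 = -195324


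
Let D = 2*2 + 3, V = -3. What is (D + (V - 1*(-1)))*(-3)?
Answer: -15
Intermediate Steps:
D = 7 (D = 4 + 3 = 7)
(D + (V - 1*(-1)))*(-3) = (7 + (-3 - 1*(-1)))*(-3) = (7 + (-3 + 1))*(-3) = (7 - 2)*(-3) = 5*(-3) = -15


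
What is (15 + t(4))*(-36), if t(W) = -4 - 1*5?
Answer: -216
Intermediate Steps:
t(W) = -9 (t(W) = -4 - 5 = -9)
(15 + t(4))*(-36) = (15 - 9)*(-36) = 6*(-36) = -216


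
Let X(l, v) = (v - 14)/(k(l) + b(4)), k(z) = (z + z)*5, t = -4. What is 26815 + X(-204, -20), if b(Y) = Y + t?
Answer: 1608901/60 ≈ 26815.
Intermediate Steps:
k(z) = 10*z (k(z) = (2*z)*5 = 10*z)
b(Y) = -4 + Y (b(Y) = Y - 4 = -4 + Y)
X(l, v) = (-14 + v)/(10*l) (X(l, v) = (v - 14)/(10*l + (-4 + 4)) = (-14 + v)/(10*l + 0) = (-14 + v)/((10*l)) = (-14 + v)*(1/(10*l)) = (-14 + v)/(10*l))
26815 + X(-204, -20) = 26815 + (1/10)*(-14 - 20)/(-204) = 26815 + (1/10)*(-1/204)*(-34) = 26815 + 1/60 = 1608901/60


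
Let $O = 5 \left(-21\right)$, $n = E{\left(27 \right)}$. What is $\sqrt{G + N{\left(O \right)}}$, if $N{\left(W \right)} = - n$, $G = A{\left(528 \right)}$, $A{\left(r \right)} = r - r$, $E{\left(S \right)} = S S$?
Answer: $27 i \approx 27.0 i$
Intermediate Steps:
$E{\left(S \right)} = S^{2}$
$n = 729$ ($n = 27^{2} = 729$)
$O = -105$
$A{\left(r \right)} = 0$
$G = 0$
$N{\left(W \right)} = -729$ ($N{\left(W \right)} = \left(-1\right) 729 = -729$)
$\sqrt{G + N{\left(O \right)}} = \sqrt{0 - 729} = \sqrt{-729} = 27 i$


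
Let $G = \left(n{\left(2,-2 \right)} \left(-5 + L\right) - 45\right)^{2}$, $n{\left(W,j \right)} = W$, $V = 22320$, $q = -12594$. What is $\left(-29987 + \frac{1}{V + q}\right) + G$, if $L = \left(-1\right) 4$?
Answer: $- \frac{253051067}{9726} \approx -26018.0$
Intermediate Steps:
$L = -4$
$G = 3969$ ($G = \left(2 \left(-5 - 4\right) - 45\right)^{2} = \left(2 \left(-9\right) - 45\right)^{2} = \left(-18 - 45\right)^{2} = \left(-63\right)^{2} = 3969$)
$\left(-29987 + \frac{1}{V + q}\right) + G = \left(-29987 + \frac{1}{22320 - 12594}\right) + 3969 = \left(-29987 + \frac{1}{9726}\right) + 3969 = - \frac{291653561}{9726} + 3969 = - \frac{253051067}{9726}$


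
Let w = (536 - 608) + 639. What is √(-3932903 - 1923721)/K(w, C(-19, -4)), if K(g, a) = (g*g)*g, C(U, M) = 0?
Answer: 4*I*√4519/20253807 ≈ 1.3276e-5*I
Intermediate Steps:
w = 567 (w = -72 + 639 = 567)
K(g, a) = g³ (K(g, a) = g²*g = g³)
√(-3932903 - 1923721)/K(w, C(-19, -4)) = √(-3932903 - 1923721)/(567³) = √(-5856624)/182284263 = (36*I*√4519)*(1/182284263) = 4*I*√4519/20253807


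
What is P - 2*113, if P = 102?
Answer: -124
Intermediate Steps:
P - 2*113 = 102 - 2*113 = 102 - 226 = -124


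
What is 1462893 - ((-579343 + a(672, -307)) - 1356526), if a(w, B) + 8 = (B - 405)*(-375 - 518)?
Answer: 2762954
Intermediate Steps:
a(w, B) = 361657 - 893*B (a(w, B) = -8 + (B - 405)*(-375 - 518) = -8 + (-405 + B)*(-893) = -8 + (361665 - 893*B) = 361657 - 893*B)
1462893 - ((-579343 + a(672, -307)) - 1356526) = 1462893 - ((-579343 + (361657 - 893*(-307))) - 1356526) = 1462893 - ((-579343 + (361657 + 274151)) - 1356526) = 1462893 - ((-579343 + 635808) - 1356526) = 1462893 - (56465 - 1356526) = 1462893 - 1*(-1300061) = 1462893 + 1300061 = 2762954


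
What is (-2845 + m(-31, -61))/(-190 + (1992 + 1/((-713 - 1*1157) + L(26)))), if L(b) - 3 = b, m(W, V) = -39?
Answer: -5309444/3317481 ≈ -1.6004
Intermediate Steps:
L(b) = 3 + b
(-2845 + m(-31, -61))/(-190 + (1992 + 1/((-713 - 1*1157) + L(26)))) = (-2845 - 39)/(-190 + (1992 + 1/((-713 - 1*1157) + (3 + 26)))) = -2884/(-190 + (1992 + 1/((-713 - 1157) + 29))) = -2884/(-190 + (1992 + 1/(-1870 + 29))) = -2884/(-190 + (1992 + 1/(-1841))) = -2884/(-190 + (1992 - 1/1841)) = -2884/(-190 + 3667271/1841) = -2884/3317481/1841 = -2884*1841/3317481 = -5309444/3317481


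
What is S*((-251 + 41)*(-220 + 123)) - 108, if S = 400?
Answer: 8147892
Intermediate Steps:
S*((-251 + 41)*(-220 + 123)) - 108 = 400*((-251 + 41)*(-220 + 123)) - 108 = 400*(-210*(-97)) - 108 = 400*20370 - 108 = 8148000 - 108 = 8147892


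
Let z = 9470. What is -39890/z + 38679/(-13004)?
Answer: -88501969/12314788 ≈ -7.1866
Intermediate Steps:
-39890/z + 38679/(-13004) = -39890/9470 + 38679/(-13004) = -39890*1/9470 + 38679*(-1/13004) = -3989/947 - 38679/13004 = -88501969/12314788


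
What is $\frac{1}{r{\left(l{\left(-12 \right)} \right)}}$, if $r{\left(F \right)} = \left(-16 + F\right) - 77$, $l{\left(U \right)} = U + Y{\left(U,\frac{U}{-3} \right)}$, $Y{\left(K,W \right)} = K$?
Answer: $- \frac{1}{117} \approx -0.008547$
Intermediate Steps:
$l{\left(U \right)} = 2 U$ ($l{\left(U \right)} = U + U = 2 U$)
$r{\left(F \right)} = -93 + F$
$\frac{1}{r{\left(l{\left(-12 \right)} \right)}} = \frac{1}{-93 + 2 \left(-12\right)} = \frac{1}{-93 - 24} = \frac{1}{-117} = - \frac{1}{117}$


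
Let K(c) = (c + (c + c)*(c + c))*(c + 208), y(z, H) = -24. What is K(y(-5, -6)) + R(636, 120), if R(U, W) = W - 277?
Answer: 419363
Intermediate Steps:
R(U, W) = -277 + W
K(c) = (208 + c)*(c + 4*c²) (K(c) = (c + (2*c)*(2*c))*(208 + c) = (c + 4*c²)*(208 + c) = (208 + c)*(c + 4*c²))
K(y(-5, -6)) + R(636, 120) = -24*(208 + 4*(-24)² + 833*(-24)) + (-277 + 120) = -24*(208 + 4*576 - 19992) - 157 = -24*(208 + 2304 - 19992) - 157 = -24*(-17480) - 157 = 419520 - 157 = 419363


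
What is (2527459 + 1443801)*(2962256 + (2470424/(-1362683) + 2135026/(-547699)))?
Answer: 8779845181417843998658680/746340116417 ≈ 1.1764e+13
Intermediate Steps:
(2527459 + 1443801)*(2962256 + (2470424/(-1362683) + 2135026/(-547699))) = 3971260*(2962256 + (2470424*(-1/1362683) + 2135026*(-1/547699))) = 3971260*(2962256 + (-2470424/1362683 - 2135026/547699)) = 3971260*(2962256 - 4262412389134/746340116417) = 3971260*(2210846225484567618/746340116417) = 8779845181417843998658680/746340116417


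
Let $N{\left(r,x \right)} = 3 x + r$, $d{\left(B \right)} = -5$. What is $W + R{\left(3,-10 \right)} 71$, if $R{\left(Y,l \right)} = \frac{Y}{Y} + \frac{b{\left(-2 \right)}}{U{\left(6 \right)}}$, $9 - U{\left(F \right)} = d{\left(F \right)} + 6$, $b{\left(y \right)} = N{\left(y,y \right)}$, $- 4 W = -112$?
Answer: $28$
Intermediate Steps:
$W = 28$ ($W = \left(- \frac{1}{4}\right) \left(-112\right) = 28$)
$N{\left(r,x \right)} = r + 3 x$
$b{\left(y \right)} = 4 y$ ($b{\left(y \right)} = y + 3 y = 4 y$)
$U{\left(F \right)} = 8$ ($U{\left(F \right)} = 9 - \left(-5 + 6\right) = 9 - 1 = 8$)
$R{\left(Y,l \right)} = 0$ ($R{\left(Y,l \right)} = \frac{Y}{Y} + \frac{4 \left(-2\right)}{8} = 1 - 1 = 0$)
$W + R{\left(3,-10 \right)} 71 = 28 + 0 \cdot 71 = 28 + 0 = 28$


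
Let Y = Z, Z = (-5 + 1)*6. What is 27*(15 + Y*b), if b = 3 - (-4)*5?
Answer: -14499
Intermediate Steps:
b = 23 (b = 3 - 1*(-20) = 3 + 20 = 23)
Z = -24 (Z = -4*6 = -24)
Y = -24
27*(15 + Y*b) = 27*(15 - 24*23) = 27*(15 - 552) = 27*(-537) = -14499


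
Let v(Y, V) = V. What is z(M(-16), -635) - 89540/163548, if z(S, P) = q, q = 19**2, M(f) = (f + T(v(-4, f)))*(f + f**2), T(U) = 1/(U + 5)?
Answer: 1339802/3717 ≈ 360.45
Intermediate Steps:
T(U) = 1/(5 + U)
M(f) = (f + f**2)*(f + 1/(5 + f)) (M(f) = (f + 1/(5 + f))*(f + f**2) = (f + f**2)*(f + 1/(5 + f)))
q = 361
z(S, P) = 361
z(M(-16), -635) - 89540/163548 = 361 - 89540/163548 = 361 - 1*2035/3717 = 361 - 2035/3717 = 1339802/3717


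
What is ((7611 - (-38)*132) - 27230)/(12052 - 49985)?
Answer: 14603/37933 ≈ 0.38497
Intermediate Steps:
((7611 - (-38)*132) - 27230)/(12052 - 49985) = ((7611 - 1*(-5016)) - 27230)/(-37933) = ((7611 + 5016) - 27230)*(-1/37933) = (12627 - 27230)*(-1/37933) = -14603*(-1/37933) = 14603/37933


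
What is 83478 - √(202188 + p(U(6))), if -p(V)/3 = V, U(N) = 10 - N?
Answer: 83478 - 72*√39 ≈ 83028.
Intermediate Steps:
p(V) = -3*V
83478 - √(202188 + p(U(6))) = 83478 - √(202188 - 3*(10 - 1*6)) = 83478 - √(202188 - 3*(10 - 6)) = 83478 - √(202188 - 3*4) = 83478 - √(202188 - 12) = 83478 - √202176 = 83478 - 72*√39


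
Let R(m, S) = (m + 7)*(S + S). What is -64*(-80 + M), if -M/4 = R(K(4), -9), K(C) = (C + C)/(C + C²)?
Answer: -144896/5 ≈ -28979.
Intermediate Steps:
K(C) = 2*C/(C + C²) (K(C) = (2*C)/(C + C²) = 2*C/(C + C²))
R(m, S) = 2*S*(7 + m) (R(m, S) = (7 + m)*(2*S) = 2*S*(7 + m))
M = 2664/5 (M = -8*(-9)*(7 + 2/(1 + 4)) = -8*(-9)*(7 + 2/5) = -8*(-9)*(7 + 2*(⅕)) = -8*(-9)*(7 + ⅖) = -8*(-9)*37/5 = -4*(-666/5) = 2664/5 ≈ 532.80)
-64*(-80 + M) = -64*(-80 + 2664/5) = -64*2264/5 = -144896/5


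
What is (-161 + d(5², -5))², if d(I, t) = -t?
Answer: 24336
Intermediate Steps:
(-161 + d(5², -5))² = (-161 - 1*(-5))² = (-161 + 5)² = (-156)² = 24336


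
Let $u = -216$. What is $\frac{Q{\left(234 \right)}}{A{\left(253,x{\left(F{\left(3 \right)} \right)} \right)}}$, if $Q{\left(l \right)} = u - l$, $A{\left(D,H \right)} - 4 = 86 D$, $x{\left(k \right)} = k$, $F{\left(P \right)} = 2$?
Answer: $- \frac{25}{1209} \approx -0.020678$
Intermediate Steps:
$A{\left(D,H \right)} = 4 + 86 D$
$Q{\left(l \right)} = -216 - l$
$\frac{Q{\left(234 \right)}}{A{\left(253,x{\left(F{\left(3 \right)} \right)} \right)}} = \frac{-216 - 234}{4 + 86 \cdot 253} = \frac{-216 - 234}{4 + 21758} = - \frac{450}{21762} = \left(-450\right) \frac{1}{21762} = - \frac{25}{1209}$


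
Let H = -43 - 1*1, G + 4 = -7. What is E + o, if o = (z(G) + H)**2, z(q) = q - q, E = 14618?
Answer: 16554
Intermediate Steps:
G = -11 (G = -4 - 7 = -11)
H = -44 (H = -43 - 1 = -44)
z(q) = 0
o = 1936 (o = (0 - 44)**2 = (-44)**2 = 1936)
E + o = 14618 + 1936 = 16554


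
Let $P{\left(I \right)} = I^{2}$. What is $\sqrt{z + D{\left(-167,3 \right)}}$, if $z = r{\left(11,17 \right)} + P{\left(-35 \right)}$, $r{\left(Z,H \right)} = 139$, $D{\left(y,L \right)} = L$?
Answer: $\sqrt{1367} \approx 36.973$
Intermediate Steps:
$z = 1364$ ($z = 139 + \left(-35\right)^{2} = 139 + 1225 = 1364$)
$\sqrt{z + D{\left(-167,3 \right)}} = \sqrt{1364 + 3} = \sqrt{1367}$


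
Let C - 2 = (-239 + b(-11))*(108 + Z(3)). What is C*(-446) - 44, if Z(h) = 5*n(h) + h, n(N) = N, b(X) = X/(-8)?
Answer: 26705277/2 ≈ 1.3353e+7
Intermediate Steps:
b(X) = -X/8 (b(X) = X*(-⅛) = -X/8)
Z(h) = 6*h (Z(h) = 5*h + h = 6*h)
C = -119755/4 (C = 2 + (-239 - ⅛*(-11))*(108 + 6*3) = 2 + (-239 + 11/8)*(108 + 18) = 2 - 1901/8*126 = 2 - 119763/4 = -119755/4 ≈ -29939.)
C*(-446) - 44 = -119755/4*(-446) - 44 = 26705365/2 - 44 = 26705277/2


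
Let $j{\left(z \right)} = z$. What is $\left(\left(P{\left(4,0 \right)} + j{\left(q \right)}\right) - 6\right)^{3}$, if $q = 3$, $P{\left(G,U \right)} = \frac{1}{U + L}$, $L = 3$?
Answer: $- \frac{512}{27} \approx -18.963$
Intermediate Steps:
$P{\left(G,U \right)} = \frac{1}{3 + U}$ ($P{\left(G,U \right)} = \frac{1}{U + 3} = \frac{1}{3 + U}$)
$\left(\left(P{\left(4,0 \right)} + j{\left(q \right)}\right) - 6\right)^{3} = \left(\left(\frac{1}{3 + 0} + 3\right) - 6\right)^{3} = \left(\left(\frac{1}{3} + 3\right) - 6\right)^{3} = \left(\frac{10}{3} - 6\right)^{3} = \left(- \frac{8}{3}\right)^{3} = - \frac{512}{27}$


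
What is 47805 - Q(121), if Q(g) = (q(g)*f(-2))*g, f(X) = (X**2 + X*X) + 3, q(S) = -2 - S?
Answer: 211518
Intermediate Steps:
f(X) = 3 + 2*X**2 (f(X) = (X**2 + X**2) + 3 = 2*X**2 + 3 = 3 + 2*X**2)
Q(g) = g*(-22 - 11*g) (Q(g) = ((-2 - g)*(3 + 2*(-2)**2))*g = ((-2 - g)*(3 + 2*4))*g = ((-2 - g)*(3 + 8))*g = ((-2 - g)*11)*g = (-22 - 11*g)*g = g*(-22 - 11*g))
47805 - Q(121) = 47805 - (-11)*121*(2 + 121) = 47805 - (-11)*121*123 = 47805 - 1*(-163713) = 47805 + 163713 = 211518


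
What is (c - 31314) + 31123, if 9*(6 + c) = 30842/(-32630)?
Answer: -28941916/146835 ≈ -197.10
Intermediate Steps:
c = -896431/146835 (c = -6 + (30842/(-32630))/9 = -6 + (30842*(-1/32630))/9 = -6 + (⅑)*(-15421/16315) = -6 - 15421/146835 = -896431/146835 ≈ -6.1050)
(c - 31314) + 31123 = (-896431/146835 - 31314) + 31123 = -4598887621/146835 + 31123 = -28941916/146835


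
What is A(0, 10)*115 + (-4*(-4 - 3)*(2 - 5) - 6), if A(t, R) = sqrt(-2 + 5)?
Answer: -90 + 115*sqrt(3) ≈ 109.19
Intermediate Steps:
A(t, R) = sqrt(3)
A(0, 10)*115 + (-4*(-4 - 3)*(2 - 5) - 6) = sqrt(3)*115 + (-4*(-4 - 3)*(2 - 5) - 6) = 115*sqrt(3) + (-(-28)*(-3) - 6) = 115*sqrt(3) + (-4*21 - 6) = 115*sqrt(3) + (-84 - 6) = 115*sqrt(3) - 90 = -90 + 115*sqrt(3)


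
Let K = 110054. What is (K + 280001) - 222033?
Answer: 168022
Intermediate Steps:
(K + 280001) - 222033 = (110054 + 280001) - 222033 = 390055 - 222033 = 168022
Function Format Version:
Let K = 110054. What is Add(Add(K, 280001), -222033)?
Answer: 168022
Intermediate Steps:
Add(Add(K, 280001), -222033) = Add(Add(110054, 280001), -222033) = Add(390055, -222033) = 168022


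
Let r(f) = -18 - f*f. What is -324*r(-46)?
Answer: 691416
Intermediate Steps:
r(f) = -18 - f²
-324*r(-46) = -324*(-18 - 1*(-46)²) = -324*(-18 - 1*2116) = -324*(-18 - 2116) = -324*(-2134) = 691416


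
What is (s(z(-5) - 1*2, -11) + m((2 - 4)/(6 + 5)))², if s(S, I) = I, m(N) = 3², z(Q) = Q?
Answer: 4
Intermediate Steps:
m(N) = 9
(s(z(-5) - 1*2, -11) + m((2 - 4)/(6 + 5)))² = (-11 + 9)² = (-2)² = 4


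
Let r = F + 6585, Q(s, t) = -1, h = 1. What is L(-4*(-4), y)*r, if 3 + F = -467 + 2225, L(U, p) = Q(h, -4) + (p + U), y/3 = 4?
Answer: 225180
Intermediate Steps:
y = 12 (y = 3*4 = 12)
L(U, p) = -1 + U + p (L(U, p) = -1 + (p + U) = -1 + (U + p) = -1 + U + p)
F = 1755 (F = -3 + (-467 + 2225) = -3 + 1758 = 1755)
r = 8340 (r = 1755 + 6585 = 8340)
L(-4*(-4), y)*r = (-1 - 4*(-4) + 12)*8340 = (-1 + 16 + 12)*8340 = 27*8340 = 225180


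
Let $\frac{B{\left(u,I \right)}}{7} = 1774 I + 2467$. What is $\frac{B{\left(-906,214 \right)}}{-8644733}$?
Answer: $- \frac{2674721}{8644733} \approx -0.3094$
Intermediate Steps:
$B{\left(u,I \right)} = 17269 + 12418 I$ ($B{\left(u,I \right)} = 7 \left(1774 I + 2467\right) = 7 \left(2467 + 1774 I\right) = 17269 + 12418 I$)
$\frac{B{\left(-906,214 \right)}}{-8644733} = \frac{17269 + 12418 \cdot 214}{-8644733} = \left(17269 + 2657452\right) \left(- \frac{1}{8644733}\right) = 2674721 \left(- \frac{1}{8644733}\right) = - \frac{2674721}{8644733}$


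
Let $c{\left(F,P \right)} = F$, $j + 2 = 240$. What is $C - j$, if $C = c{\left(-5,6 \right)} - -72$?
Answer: $-171$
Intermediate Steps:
$j = 238$ ($j = -2 + 240 = 238$)
$C = 67$ ($C = -5 - -72 = -5 + 72 = 67$)
$C - j = 67 - 238 = -171$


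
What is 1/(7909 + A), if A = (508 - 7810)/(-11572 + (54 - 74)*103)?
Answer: 2272/17970465 ≈ 0.00012643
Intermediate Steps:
A = 1217/2272 (A = -7302/(-11572 - 20*103) = -7302/(-11572 - 2060) = -7302/(-13632) = -7302*(-1/13632) = 1217/2272 ≈ 0.53565)
1/(7909 + A) = 1/(7909 + 1217/2272) = 1/(17970465/2272) = 2272/17970465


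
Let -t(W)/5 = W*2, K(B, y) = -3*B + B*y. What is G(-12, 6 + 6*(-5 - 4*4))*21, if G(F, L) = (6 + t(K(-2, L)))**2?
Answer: 126464436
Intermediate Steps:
t(W) = -10*W (t(W) = -5*W*2 = -10*W)
G(F, L) = (-54 + 20*L)**2 (G(F, L) = (6 - (-20)*(-3 + L))**2 = (6 - 10*(6 - 2*L))**2 = (6 + (-60 + 20*L))**2 = (-54 + 20*L)**2)
G(-12, 6 + 6*(-5 - 4*4))*21 = (4*(27 - 10*(6 + 6*(-5 - 4*4)))**2)*21 = (4*(27 - 10*(6 + 6*(-5 - 16)))**2)*21 = (4*(27 - 10*(6 + 6*(-21)))**2)*21 = (4*(27 - 10*(6 - 126))**2)*21 = (4*(27 - 10*(-120))**2)*21 = (4*(27 + 1200)**2)*21 = (4*1227**2)*21 = (4*1505529)*21 = 6022116*21 = 126464436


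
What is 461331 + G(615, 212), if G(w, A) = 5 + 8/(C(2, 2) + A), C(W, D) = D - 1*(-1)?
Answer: 99187248/215 ≈ 4.6134e+5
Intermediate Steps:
C(W, D) = 1 + D (C(W, D) = D + 1 = 1 + D)
G(w, A) = 5 + 8/(3 + A) (G(w, A) = 5 + 8/((1 + 2) + A) = 5 + 8/(3 + A))
461331 + G(615, 212) = 461331 + (23 + 5*212)/(3 + 212) = 461331 + (23 + 1060)/215 = 461331 + (1/215)*1083 = 461331 + 1083/215 = 99187248/215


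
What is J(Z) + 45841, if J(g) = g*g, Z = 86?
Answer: 53237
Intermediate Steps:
J(g) = g²
J(Z) + 45841 = 86² + 45841 = 7396 + 45841 = 53237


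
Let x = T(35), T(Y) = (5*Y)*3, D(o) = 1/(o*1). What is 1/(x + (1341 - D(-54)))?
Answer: 54/100765 ≈ 0.00053590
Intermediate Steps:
D(o) = 1/o
T(Y) = 15*Y
x = 525 (x = 15*35 = 525)
1/(x + (1341 - D(-54))) = 1/(525 + (1341 - 1/(-54))) = 1/(525 + (1341 - 1*(-1/54))) = 1/(525 + (1341 + 1/54)) = 1/(525 + 72415/54) = 1/(100765/54) = 54/100765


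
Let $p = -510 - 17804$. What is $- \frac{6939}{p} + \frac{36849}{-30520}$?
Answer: $- \frac{231537153}{279471640} \approx -0.82848$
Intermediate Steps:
$p = -18314$ ($p = -510 - 17804 = -18314$)
$- \frac{6939}{p} + \frac{36849}{-30520} = - \frac{6939}{-18314} + \frac{36849}{-30520} = \left(-6939\right) \left(- \frac{1}{18314}\right) + 36849 \left(- \frac{1}{30520}\right) = \frac{6939}{18314} - \frac{36849}{30520} = - \frac{231537153}{279471640}$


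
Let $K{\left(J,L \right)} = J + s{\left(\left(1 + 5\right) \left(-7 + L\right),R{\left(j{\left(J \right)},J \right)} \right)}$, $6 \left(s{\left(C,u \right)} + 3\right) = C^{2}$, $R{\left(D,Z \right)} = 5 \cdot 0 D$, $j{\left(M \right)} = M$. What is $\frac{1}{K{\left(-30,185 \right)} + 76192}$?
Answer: $\frac{1}{266263} \approx 3.7557 \cdot 10^{-6}$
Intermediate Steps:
$R{\left(D,Z \right)} = 0$ ($R{\left(D,Z \right)} = 0 D = 0$)
$s{\left(C,u \right)} = -3 + \frac{C^{2}}{6}$
$K{\left(J,L \right)} = -3 + J + \frac{\left(-42 + 6 L\right)^{2}}{6}$ ($K{\left(J,L \right)} = J + \left(-3 + \frac{\left(\left(1 + 5\right) \left(-7 + L\right)\right)^{2}}{6}\right) = J + \left(-3 + \frac{\left(6 \left(-7 + L\right)\right)^{2}}{6}\right) = J + \left(-3 + \frac{\left(-42 + 6 L\right)^{2}}{6}\right) = -3 + J + \frac{\left(-42 + 6 L\right)^{2}}{6}$)
$\frac{1}{K{\left(-30,185 \right)} + 76192} = \frac{1}{\left(-3 - 30 + 6 \left(-7 + 185\right)^{2}\right) + 76192} = \frac{1}{\left(-3 - 30 + 6 \cdot 178^{2}\right) + 76192} = \frac{1}{\left(-3 - 30 + 6 \cdot 31684\right) + 76192} = \frac{1}{\left(-3 - 30 + 190104\right) + 76192} = \frac{1}{190071 + 76192} = \frac{1}{266263}$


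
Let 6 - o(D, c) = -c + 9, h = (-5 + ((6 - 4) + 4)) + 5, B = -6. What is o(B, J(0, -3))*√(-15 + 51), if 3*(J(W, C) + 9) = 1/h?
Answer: -215/3 ≈ -71.667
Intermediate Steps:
h = 6 (h = (-5 + (2 + 4)) + 5 = (-5 + 6) + 5 = 1 + 5 = 6)
J(W, C) = -161/18 (J(W, C) = -9 + (⅓)/6 = -9 + (⅓)*(⅙) = -9 + 1/18 = -161/18)
o(D, c) = -3 + c (o(D, c) = 6 - (-c + 9) = 6 - (9 - c) = 6 + (-9 + c) = -3 + c)
o(B, J(0, -3))*√(-15 + 51) = (-3 - 161/18)*√(-15 + 51) = -215*√36/18 = -215/18*6 = -215/3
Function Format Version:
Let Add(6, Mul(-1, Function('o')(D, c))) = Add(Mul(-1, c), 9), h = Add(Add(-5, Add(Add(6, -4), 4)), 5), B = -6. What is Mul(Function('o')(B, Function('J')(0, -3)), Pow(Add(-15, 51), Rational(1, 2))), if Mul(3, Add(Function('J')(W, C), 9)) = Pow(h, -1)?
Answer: Rational(-215, 3) ≈ -71.667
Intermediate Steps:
h = 6 (h = Add(Add(-5, Add(2, 4)), 5) = Add(Add(-5, 6), 5) = Add(1, 5) = 6)
Function('J')(W, C) = Rational(-161, 18) (Function('J')(W, C) = Add(-9, Mul(Rational(1, 3), Pow(6, -1))) = Add(-9, Mul(Rational(1, 3), Rational(1, 6))) = Add(-9, Rational(1, 18)) = Rational(-161, 18))
Function('o')(D, c) = Add(-3, c) (Function('o')(D, c) = Add(6, Mul(-1, Add(Mul(-1, c), 9))) = Add(6, Mul(-1, Add(9, Mul(-1, c)))) = Add(6, Add(-9, c)) = Add(-3, c))
Mul(Function('o')(B, Function('J')(0, -3)), Pow(Add(-15, 51), Rational(1, 2))) = Mul(Add(-3, Rational(-161, 18)), Pow(Add(-15, 51), Rational(1, 2))) = Mul(Rational(-215, 18), Pow(36, Rational(1, 2))) = Mul(Rational(-215, 18), 6) = Rational(-215, 3)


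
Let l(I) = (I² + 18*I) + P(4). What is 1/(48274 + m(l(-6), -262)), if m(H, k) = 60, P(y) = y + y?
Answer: 1/48334 ≈ 2.0689e-5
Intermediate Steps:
P(y) = 2*y
l(I) = 8 + I² + 18*I (l(I) = (I² + 18*I) + 2*4 = (I² + 18*I) + 8 = 8 + I² + 18*I)
1/(48274 + m(l(-6), -262)) = 1/(48274 + 60) = 1/48334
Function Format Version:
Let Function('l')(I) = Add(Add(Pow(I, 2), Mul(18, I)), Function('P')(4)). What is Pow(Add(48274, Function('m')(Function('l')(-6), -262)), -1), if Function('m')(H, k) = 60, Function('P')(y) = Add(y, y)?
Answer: Rational(1, 48334) ≈ 2.0689e-5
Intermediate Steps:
Function('P')(y) = Mul(2, y)
Function('l')(I) = Add(8, Pow(I, 2), Mul(18, I)) (Function('l')(I) = Add(Add(Pow(I, 2), Mul(18, I)), Mul(2, 4)) = Add(Add(Pow(I, 2), Mul(18, I)), 8) = Add(8, Pow(I, 2), Mul(18, I)))
Pow(Add(48274, Function('m')(Function('l')(-6), -262)), -1) = Pow(Add(48274, 60), -1) = Pow(48334, -1) = Rational(1, 48334)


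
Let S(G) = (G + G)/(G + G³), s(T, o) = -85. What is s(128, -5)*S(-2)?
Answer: -34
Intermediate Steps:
S(G) = 2*G/(G + G³) (S(G) = (2*G)/(G + G³) = 2*G/(G + G³))
s(128, -5)*S(-2) = -170/(1 + (-2)²) = -170/(1 + 4) = -170/5 = -85*⅖ = -34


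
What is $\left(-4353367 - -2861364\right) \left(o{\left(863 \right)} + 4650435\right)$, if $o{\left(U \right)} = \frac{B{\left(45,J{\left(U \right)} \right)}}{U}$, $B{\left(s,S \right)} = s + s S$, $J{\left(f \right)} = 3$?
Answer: $- \frac{5987893812796755}{863} \approx -6.9385 \cdot 10^{12}$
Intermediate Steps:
$B{\left(s,S \right)} = s + S s$
$o{\left(U \right)} = \frac{180}{U}$ ($o{\left(U \right)} = \frac{45 \left(1 + 3\right)}{U} = \frac{45 \cdot 4}{U} = \frac{180}{U}$)
$\left(-4353367 - -2861364\right) \left(o{\left(863 \right)} + 4650435\right) = \left(-4353367 - -2861364\right) \left(\frac{180}{863} + 4650435\right) = \left(-4353367 + 2861364\right) \left(180 \cdot \frac{1}{863} + 4650435\right) = - 1492003 \left(\frac{180}{863} + 4650435\right) = \left(-1492003\right) \frac{4013325585}{863} = - \frac{5987893812796755}{863}$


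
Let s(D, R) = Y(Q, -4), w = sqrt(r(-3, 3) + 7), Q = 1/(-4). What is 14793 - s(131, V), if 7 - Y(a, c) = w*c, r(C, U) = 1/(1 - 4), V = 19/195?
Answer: 14786 - 8*sqrt(15)/3 ≈ 14776.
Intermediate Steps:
V = 19/195 (V = 19*(1/195) = 19/195 ≈ 0.097436)
Q = -1/4 ≈ -0.25000
r(C, U) = -1/3 (r(C, U) = 1/(-3) = -1/3)
w = 2*sqrt(15)/3 (w = sqrt(-1/3 + 7) = sqrt(20/3) = 2*sqrt(15)/3 ≈ 2.5820)
Y(a, c) = 7 - 2*c*sqrt(15)/3 (Y(a, c) = 7 - 2*sqrt(15)/3*c = 7 - 2*c*sqrt(15)/3)
s(D, R) = 7 + 8*sqrt(15)/3 (s(D, R) = 7 - 2/3*(-4)*sqrt(15) = 7 + 8*sqrt(15)/3)
14793 - s(131, V) = 14793 - (7 + 8*sqrt(15)/3) = 14793 + (-7 - 8*sqrt(15)/3) = 14786 - 8*sqrt(15)/3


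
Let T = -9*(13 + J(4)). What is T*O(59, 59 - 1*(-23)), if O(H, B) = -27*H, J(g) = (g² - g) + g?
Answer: 415773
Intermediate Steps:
J(g) = g²
T = -261 (T = -9*(13 + 4²) = -9*(13 + 16) = -9*29 = -261)
T*O(59, 59 - 1*(-23)) = -(-7047)*59 = -261*(-1593) = 415773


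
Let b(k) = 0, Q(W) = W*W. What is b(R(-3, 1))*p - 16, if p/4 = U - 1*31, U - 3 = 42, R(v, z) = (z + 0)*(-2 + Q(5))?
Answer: -16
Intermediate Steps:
Q(W) = W²
R(v, z) = 23*z (R(v, z) = (z + 0)*(-2 + 5²) = z*(-2 + 25) = z*23 = 23*z)
U = 45 (U = 3 + 42 = 45)
p = 56 (p = 4*(45 - 1*31) = 4*(45 - 31) = 4*14 = 56)
b(R(-3, 1))*p - 16 = 0*56 - 16 = 0 - 16 = -16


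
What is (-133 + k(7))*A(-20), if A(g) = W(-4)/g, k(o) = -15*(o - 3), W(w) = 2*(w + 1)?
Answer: -579/10 ≈ -57.900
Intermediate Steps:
W(w) = 2 + 2*w (W(w) = 2*(1 + w) = 2 + 2*w)
k(o) = 45 - 15*o (k(o) = -15*(-3 + o) = 45 - 15*o)
A(g) = -6/g (A(g) = (2 + 2*(-4))/g = (2 - 8)/g = -6/g)
(-133 + k(7))*A(-20) = (-133 + (45 - 15*7))*(-6/(-20)) = (-133 + (45 - 105))*(-6*(-1/20)) = (-133 - 60)*(3/10) = -193*3/10 = -579/10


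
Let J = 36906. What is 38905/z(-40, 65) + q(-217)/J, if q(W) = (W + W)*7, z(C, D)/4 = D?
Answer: 143503805/959556 ≈ 149.55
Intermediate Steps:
z(C, D) = 4*D
q(W) = 14*W (q(W) = (2*W)*7 = 14*W)
38905/z(-40, 65) + q(-217)/J = 38905/((4*65)) + (14*(-217))/36906 = 38905/260 - 3038*1/36906 = 38905*(1/260) - 1519/18453 = 7781/52 - 1519/18453 = 143503805/959556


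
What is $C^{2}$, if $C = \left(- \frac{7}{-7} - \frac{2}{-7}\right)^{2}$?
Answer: $\frac{6561}{2401} \approx 2.7326$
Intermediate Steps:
$C = \frac{81}{49}$ ($C = \left(\left(-7\right) \left(- \frac{1}{7}\right) - - \frac{2}{7}\right)^{2} = \left(1 + \frac{2}{7}\right)^{2} = \left(\frac{9}{7}\right)^{2} = \frac{81}{49} \approx 1.6531$)
$C^{2} = \left(\frac{81}{49}\right)^{2} = \frac{6561}{2401}$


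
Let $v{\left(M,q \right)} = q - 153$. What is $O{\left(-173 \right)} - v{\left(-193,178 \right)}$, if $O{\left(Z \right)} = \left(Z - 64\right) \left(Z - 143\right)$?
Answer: $74867$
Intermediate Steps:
$v{\left(M,q \right)} = -153 + q$
$O{\left(Z \right)} = \left(-143 + Z\right) \left(-64 + Z\right)$ ($O{\left(Z \right)} = \left(-64 + Z\right) \left(-143 + Z\right) = \left(-143 + Z\right) \left(-64 + Z\right)$)
$O{\left(-173 \right)} - v{\left(-193,178 \right)} = \left(9152 + \left(-173\right)^{2} - -35811\right) - \left(-153 + 178\right) = \left(9152 + 29929 + 35811\right) - 25 = 74892 - 25 = 74867$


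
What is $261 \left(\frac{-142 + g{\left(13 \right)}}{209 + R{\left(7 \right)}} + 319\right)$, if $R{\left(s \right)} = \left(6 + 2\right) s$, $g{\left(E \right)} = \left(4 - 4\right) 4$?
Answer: $\frac{22026573}{265} \approx 83119.0$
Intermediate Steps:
$g{\left(E \right)} = 0$ ($g{\left(E \right)} = 0 \cdot 4 = 0$)
$R{\left(s \right)} = 8 s$
$261 \left(\frac{-142 + g{\left(13 \right)}}{209 + R{\left(7 \right)}} + 319\right) = 261 \left(\frac{-142 + 0}{209 + 8 \cdot 7} + 319\right) = 261 \left(- \frac{142}{209 + 56} + 319\right) = 261 \left(- \frac{142}{265} + 319\right) = 261 \cdot \frac{84393}{265} = \frac{22026573}{265}$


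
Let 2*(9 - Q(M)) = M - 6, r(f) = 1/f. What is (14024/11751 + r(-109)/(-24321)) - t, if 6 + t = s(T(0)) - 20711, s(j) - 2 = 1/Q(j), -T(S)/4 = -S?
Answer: 860458044098525/41535695652 ≈ 20716.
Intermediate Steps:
T(S) = 4*S (T(S) = -(-4)*S = 4*S)
Q(M) = 12 - M/2 (Q(M) = 9 - (M - 6)/2 = 9 - (-6 + M)/2 = 9 + (3 - M/2) = 12 - M/2)
s(j) = 2 + 1/(12 - j/2)
t = -248579/12 (t = -6 + (2*(-25 + 4*0)/(-24 + 4*0) - 20711) = -6 + (2*(-25 + 0)/(-24 + 0) - 20711) = -6 + (2*(-25)/(-24) - 20711) = -6 + (2*(-1/24)*(-25) - 20711) = -6 + (25/12 - 20711) = -6 - 248507/12 = -248579/12 ≈ -20715.)
(14024/11751 + r(-109)/(-24321)) - t = (14024/11751 + 1/(-109*(-24321))) - 1*(-248579/12) = (14024*(1/11751) - 1/109*(-1/24321)) + 248579/12 = (14024/11751 + 1/2650989) + 248579/12 = 12392493829/10383923913 + 248579/12 = 860458044098525/41535695652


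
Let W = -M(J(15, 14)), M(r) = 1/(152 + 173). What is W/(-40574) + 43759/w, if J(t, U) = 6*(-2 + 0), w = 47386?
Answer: 144257572209/156214464575 ≈ 0.92346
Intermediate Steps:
J(t, U) = -12 (J(t, U) = 6*(-2) = -12)
M(r) = 1/325
W = -1/325 (W = -1*1/325 = -1/325 ≈ -0.0030769)
W/(-40574) + 43759/w = -1/325/(-40574) + 43759/47386 = -1/325*(-1/40574) + 43759*(1/47386) = 1/13186550 + 43759/47386 = 144257572209/156214464575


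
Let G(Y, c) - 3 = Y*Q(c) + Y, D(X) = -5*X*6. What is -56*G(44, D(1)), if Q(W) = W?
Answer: 71288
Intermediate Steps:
D(X) = -30*X
G(Y, c) = 3 + Y + Y*c (G(Y, c) = 3 + (Y*c + Y) = 3 + (Y + Y*c) = 3 + Y + Y*c)
-56*G(44, D(1)) = -56*(3 + 44 + 44*(-30*1)) = -56*(3 + 44 + 44*(-30)) = -56*(3 + 44 - 1320) = -56*(-1273) = 71288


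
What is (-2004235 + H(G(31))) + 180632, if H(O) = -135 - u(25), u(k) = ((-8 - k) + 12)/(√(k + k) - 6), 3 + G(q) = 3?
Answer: -1823729 + 15*√2/2 ≈ -1.8237e+6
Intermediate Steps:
G(q) = 0 (G(q) = -3 + 3 = 0)
u(k) = (4 - k)/(-6 + √2*√k) (u(k) = (4 - k)/(√(2*k) - 6) = (4 - k)/(√2*√k - 6) = (4 - k)/(-6 + √2*√k))
H(O) = -135 + 21/(-6 + 5*√2) (H(O) = -135 - (4 - 1*25)/(-6 + √2*√25) = -135 - (4 - 25)/(-6 + √2*5) = -135 - (-21)/(-6 + 5*√2) = -135 + 21/(-6 + 5*√2))
(-2004235 + H(G(31))) + 180632 = (-2004235 + (-126 + 15*√2/2)) + 180632 = (-2004361 + 15*√2/2) + 180632 = -1823729 + 15*√2/2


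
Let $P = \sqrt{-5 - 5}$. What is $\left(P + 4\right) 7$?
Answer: $28 + 7 i \sqrt{10} \approx 28.0 + 22.136 i$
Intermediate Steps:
$P = i \sqrt{10}$ ($P = \sqrt{-10} = i \sqrt{10} \approx 3.1623 i$)
$\left(P + 4\right) 7 = \left(i \sqrt{10} + 4\right) 7 = \left(4 + i \sqrt{10}\right) 7 = 28 + 7 i \sqrt{10}$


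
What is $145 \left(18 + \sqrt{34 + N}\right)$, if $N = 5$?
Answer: $2610 + 145 \sqrt{39} \approx 3515.5$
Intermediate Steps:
$145 \left(18 + \sqrt{34 + N}\right) = 145 \left(18 + \sqrt{34 + 5}\right) = 145 \left(18 + \sqrt{39}\right) = 2610 + 145 \sqrt{39}$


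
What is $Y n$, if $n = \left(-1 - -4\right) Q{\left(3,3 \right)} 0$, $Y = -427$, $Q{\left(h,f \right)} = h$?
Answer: $0$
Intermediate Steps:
$n = 0$ ($n = \left(-1 - -4\right) 3 \cdot 0 = \left(-1 + 4\right) 3 \cdot 0 = 3 \cdot 3 \cdot 0 = 9 \cdot 0 = 0$)
$Y n = \left(-427\right) 0 = 0$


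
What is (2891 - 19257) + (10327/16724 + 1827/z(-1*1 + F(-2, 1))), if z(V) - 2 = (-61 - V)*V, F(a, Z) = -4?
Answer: -12858556421/786028 ≈ -16359.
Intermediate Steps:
z(V) = 2 + V*(-61 - V) (z(V) = 2 + (-61 - V)*V = 2 + V*(-61 - V))
(2891 - 19257) + (10327/16724 + 1827/z(-1*1 + F(-2, 1))) = (2891 - 19257) + (10327/16724 + 1827/(2 - (-1*1 - 4)**2 - 61*(-1*1 - 4))) = -16366 + (10327*(1/16724) + 1827/(2 - (-1 - 4)**2 - 61*(-1 - 4))) = -16366 + (10327/16724 + 1827/(2 - 1*(-5)**2 - 61*(-5))) = -16366 + (10327/16724 + 1827/(2 - 1*25 + 305)) = -16366 + (10327/16724 + 1827/(2 - 25 + 305)) = -16366 + (10327/16724 + 1827/282) = -16366 + (10327/16724 + 1827*(1/282)) = -16366 + (10327/16724 + 609/94) = -16366 + 5577827/786028 = -12858556421/786028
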